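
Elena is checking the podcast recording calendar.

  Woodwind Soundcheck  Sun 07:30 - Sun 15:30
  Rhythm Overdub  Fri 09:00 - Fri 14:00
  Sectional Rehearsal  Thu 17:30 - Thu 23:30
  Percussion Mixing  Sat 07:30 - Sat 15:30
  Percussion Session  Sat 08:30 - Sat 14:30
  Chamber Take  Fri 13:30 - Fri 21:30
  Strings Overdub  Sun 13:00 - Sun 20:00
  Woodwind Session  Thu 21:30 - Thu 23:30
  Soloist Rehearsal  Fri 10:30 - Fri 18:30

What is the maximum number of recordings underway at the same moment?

Sort all start/end points and keep a running count:
Thu 17:30 start Sectional Rehearsal → 1
Thu 21:30 start Woodwind Session → 2
Thu 23:30 end Sectional Rehearsal → 1
Thu 23:30 end Woodwind Session → 0
Fri 09:00 start Rhythm Overdub → 1
Fri 10:30 start Soloist Rehearsal → 2
Fri 13:30 start Chamber Take → 3
Fri 14:00 end Rhythm Overdub → 2
Fri 18:30 end Soloist Rehearsal → 1
Fri 21:30 end Chamber Take → 0
Sat 07:30 start Percussion Mixing → 1
Sat 08:30 start Percussion Session → 2
Sat 14:30 end Percussion Session → 1
Sat 15:30 end Percussion Mixing → 0
Sun 07:30 start Woodwind Soundcheck → 1
Sun 13:00 start Strings Overdub → 2
Sun 15:30 end Woodwind Soundcheck → 1
Sun 20:00 end Strings Overdub → 0
Peak is 3, at Fri 13:30 (Chamber Take, Rhythm Overdub, Soloist Rehearsal).

3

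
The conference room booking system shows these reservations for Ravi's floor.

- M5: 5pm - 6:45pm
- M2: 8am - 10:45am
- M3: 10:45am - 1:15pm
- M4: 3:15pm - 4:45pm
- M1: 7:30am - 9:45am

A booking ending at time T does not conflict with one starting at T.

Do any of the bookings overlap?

Yes

Check each pair: they overlap iff neither finishes before the other starts.
Sorted by start: M1, M2, M3, M4, M5.
M2 starts before M1 ends → M1 and M2 overlap.
That's a conflict, so the schedule is not conflict-free.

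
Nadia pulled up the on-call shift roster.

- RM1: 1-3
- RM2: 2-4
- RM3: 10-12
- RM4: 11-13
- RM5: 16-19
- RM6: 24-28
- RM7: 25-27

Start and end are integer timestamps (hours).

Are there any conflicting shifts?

Sorted by start: RM1, RM2, RM3, RM4, RM5, RM6, RM7.
RM2 starts before RM1 ends → RM1 and RM2 overlap.
That's a conflict, so the schedule is not conflict-free.

Yes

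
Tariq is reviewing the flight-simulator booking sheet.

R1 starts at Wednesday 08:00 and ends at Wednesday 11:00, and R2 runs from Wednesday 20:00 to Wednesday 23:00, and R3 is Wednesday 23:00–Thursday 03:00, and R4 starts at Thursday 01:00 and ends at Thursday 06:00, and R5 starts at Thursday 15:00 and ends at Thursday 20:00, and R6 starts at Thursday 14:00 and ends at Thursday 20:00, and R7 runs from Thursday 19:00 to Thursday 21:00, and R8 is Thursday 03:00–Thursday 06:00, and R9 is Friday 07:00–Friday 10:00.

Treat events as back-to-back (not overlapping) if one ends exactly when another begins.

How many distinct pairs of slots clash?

5

Check each pair: they overlap iff neither finishes before the other starts.
Sorted by start: R1, R2, R3, R4, R8, R6, R5, R7, R9.
R2 starts after R1 ends, so nothing later overlaps R1 either.
R3 starts exactly when R2 ends (back-to-back, no overlap), so nothing later overlaps R2 either.
R4 starts before R3 ends → R3 and R4 overlap.
R8 starts exactly when R3 ends (back-to-back, no overlap), so nothing later overlaps R3 either.
R8 starts before R4 ends → R4 and R8 overlap.
R6 starts after R4 ends, so nothing later overlaps R4 either.
R6 starts after R8 ends, so nothing later overlaps R8 either.
R5 starts before R6 ends → R6 and R5 overlap.
R7 starts before R6 ends → R6 and R7 overlap.
R9 starts after R6 ends.
R7 starts before R5 ends → R5 and R7 overlap.
R9 starts after R5 ends.
R9 starts after R7 ends.
Overlapping pairs: R3 & R4, R4 & R8, R5 & R6, R5 & R7, R6 & R7 — 5 in total.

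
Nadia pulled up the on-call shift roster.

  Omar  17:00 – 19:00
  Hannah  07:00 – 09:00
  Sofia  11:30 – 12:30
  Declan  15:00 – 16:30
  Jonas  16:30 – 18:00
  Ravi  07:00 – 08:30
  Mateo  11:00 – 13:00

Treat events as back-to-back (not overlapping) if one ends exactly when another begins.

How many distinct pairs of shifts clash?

3

Sorted by start: Ravi, Hannah, Mateo, Sofia, Declan, Jonas, Omar.
Hannah starts before Ravi ends → Ravi and Hannah overlap.
Mateo starts after Ravi ends; Ravi is clear from here.
Mateo starts after Hannah ends; Hannah is clear from here.
Sofia starts before Mateo ends → Mateo and Sofia overlap.
Declan starts after Mateo ends; Mateo is clear from here.
Declan starts after Sofia ends; Sofia is clear from here.
Jonas starts exactly when Declan ends (back-to-back, no overlap); Declan is clear from here.
Omar starts before Jonas ends → Jonas and Omar overlap.
Overlapping pairs: Hannah & Ravi, Jonas & Omar, Mateo & Sofia — 3 in total.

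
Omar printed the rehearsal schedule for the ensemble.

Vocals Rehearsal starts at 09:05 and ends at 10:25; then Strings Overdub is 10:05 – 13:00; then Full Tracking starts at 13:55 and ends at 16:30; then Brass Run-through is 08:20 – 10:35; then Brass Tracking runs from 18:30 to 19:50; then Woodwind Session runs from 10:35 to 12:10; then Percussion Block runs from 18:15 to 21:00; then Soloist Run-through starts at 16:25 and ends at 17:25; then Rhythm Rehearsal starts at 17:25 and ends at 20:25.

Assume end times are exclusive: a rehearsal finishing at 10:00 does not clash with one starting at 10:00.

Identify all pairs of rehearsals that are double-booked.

Brass Run-through & Strings Overdub, Brass Run-through & Vocals Rehearsal, Brass Tracking & Percussion Block, Brass Tracking & Rhythm Rehearsal, Full Tracking & Soloist Run-through, Percussion Block & Rhythm Rehearsal, Strings Overdub & Vocals Rehearsal, Strings Overdub & Woodwind Session

Check each pair: they overlap iff neither finishes before the other starts.
Sorted by start: Brass Run-through, Vocals Rehearsal, Strings Overdub, Woodwind Session, Full Tracking, Soloist Run-through, Rhythm Rehearsal, Percussion Block, Brass Tracking.
Vocals Rehearsal starts before Brass Run-through ends → Brass Run-through and Vocals Rehearsal overlap.
Strings Overdub starts before Brass Run-through ends → Brass Run-through and Strings Overdub overlap.
Woodwind Session starts exactly when Brass Run-through ends (back-to-back, no overlap), so Brass Run-through has no further overlaps.
Strings Overdub starts before Vocals Rehearsal ends → Vocals Rehearsal and Strings Overdub overlap.
Woodwind Session starts after Vocals Rehearsal ends, so Vocals Rehearsal has no further overlaps.
Woodwind Session starts before Strings Overdub ends → Strings Overdub and Woodwind Session overlap.
Full Tracking starts after Strings Overdub ends, so Strings Overdub has no further overlaps.
Full Tracking starts after Woodwind Session ends, so Woodwind Session has no further overlaps.
Soloist Run-through starts before Full Tracking ends → Full Tracking and Soloist Run-through overlap.
Rhythm Rehearsal starts after Full Tracking ends, so Full Tracking has no further overlaps.
Rhythm Rehearsal starts exactly when Soloist Run-through ends (back-to-back, no overlap), so Soloist Run-through has no further overlaps.
Percussion Block starts before Rhythm Rehearsal ends → Rhythm Rehearsal and Percussion Block overlap.
Brass Tracking starts before Rhythm Rehearsal ends → Rhythm Rehearsal and Brass Tracking overlap.
Brass Tracking starts before Percussion Block ends → Percussion Block and Brass Tracking overlap.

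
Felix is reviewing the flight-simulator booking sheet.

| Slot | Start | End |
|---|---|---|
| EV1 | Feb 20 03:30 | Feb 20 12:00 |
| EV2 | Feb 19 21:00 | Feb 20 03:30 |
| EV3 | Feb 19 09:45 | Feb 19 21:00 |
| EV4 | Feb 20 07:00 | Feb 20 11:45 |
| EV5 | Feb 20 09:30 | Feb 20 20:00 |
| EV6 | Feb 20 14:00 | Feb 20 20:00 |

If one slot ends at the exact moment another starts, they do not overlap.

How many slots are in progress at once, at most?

Sort all start/end points and keep a running count:
Feb 19 09:45 start EV3 → 1
Feb 19 21:00 end EV3 → 0
Feb 19 21:00 start EV2 → 1
Feb 20 03:30 end EV2 → 0
Feb 20 03:30 start EV1 → 1
Feb 20 07:00 start EV4 → 2
Feb 20 09:30 start EV5 → 3
Feb 20 11:45 end EV4 → 2
Feb 20 12:00 end EV1 → 1
Feb 20 14:00 start EV6 → 2
Feb 20 20:00 end EV5 → 1
Feb 20 20:00 end EV6 → 0
Peak is 3, at Feb 20 09:30 (EV1, EV4, EV5).

3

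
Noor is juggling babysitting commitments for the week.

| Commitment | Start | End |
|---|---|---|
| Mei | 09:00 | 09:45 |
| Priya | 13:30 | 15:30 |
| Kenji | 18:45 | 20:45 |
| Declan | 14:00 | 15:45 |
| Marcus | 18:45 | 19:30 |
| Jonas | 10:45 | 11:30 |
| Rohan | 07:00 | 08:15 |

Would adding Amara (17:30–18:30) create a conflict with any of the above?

Rohan: ends 08:15 at or before Amara starts 17:30 → clear.
Mei: ends 09:45 at or before Amara starts 17:30 → clear.
Jonas: ends 11:30 at or before Amara starts 17:30 → clear.
Priya: ends 15:30 at or before Amara starts 17:30 → clear.
Declan: ends 15:45 at or before Amara starts 17:30 → clear.
Marcus: starts 18:45 at or after Amara ends 18:30 → clear.
Kenji: starts 18:45 at or after Amara ends 18:30 → clear.

No — it doesn't clash with anything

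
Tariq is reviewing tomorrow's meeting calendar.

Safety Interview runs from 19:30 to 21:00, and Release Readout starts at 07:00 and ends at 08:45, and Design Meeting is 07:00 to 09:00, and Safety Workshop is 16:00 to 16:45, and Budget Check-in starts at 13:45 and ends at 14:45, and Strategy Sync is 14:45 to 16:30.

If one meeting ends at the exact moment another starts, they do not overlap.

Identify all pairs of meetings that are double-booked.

Design Meeting & Release Readout, Safety Workshop & Strategy Sync

Sorted by start: Design Meeting, Release Readout, Budget Check-in, Strategy Sync, Safety Workshop, Safety Interview.
Release Readout starts before Design Meeting ends → Design Meeting and Release Readout overlap.
Budget Check-in starts after Design Meeting ends, so nothing later overlaps Design Meeting either.
Budget Check-in starts after Release Readout ends, so nothing later overlaps Release Readout either.
Strategy Sync starts exactly when Budget Check-in ends (back-to-back, no overlap), so nothing later overlaps Budget Check-in either.
Safety Workshop starts before Strategy Sync ends → Strategy Sync and Safety Workshop overlap.
Safety Interview starts after Strategy Sync ends.
Safety Interview starts after Safety Workshop ends.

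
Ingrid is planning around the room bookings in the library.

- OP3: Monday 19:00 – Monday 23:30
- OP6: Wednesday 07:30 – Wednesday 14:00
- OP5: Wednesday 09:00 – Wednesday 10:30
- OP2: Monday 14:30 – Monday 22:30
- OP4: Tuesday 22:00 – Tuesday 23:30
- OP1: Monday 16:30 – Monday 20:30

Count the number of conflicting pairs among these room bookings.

Sorted by start: OP2, OP1, OP3, OP4, OP6, OP5.
OP1 starts before OP2 ends → OP2 and OP1 overlap.
OP3 starts before OP2 ends → OP2 and OP3 overlap.
OP4 starts after OP2 ends, so nothing later overlaps OP2 either.
OP3 starts before OP1 ends → OP1 and OP3 overlap.
OP4 starts after OP1 ends, so nothing later overlaps OP1 either.
OP4 starts after OP3 ends, so nothing later overlaps OP3 either.
OP6 starts after OP4 ends, so nothing later overlaps OP4 either.
OP5 starts before OP6 ends → OP6 and OP5 overlap.
Overlapping pairs: OP1 & OP2, OP1 & OP3, OP2 & OP3, OP5 & OP6 — 4 in total.

4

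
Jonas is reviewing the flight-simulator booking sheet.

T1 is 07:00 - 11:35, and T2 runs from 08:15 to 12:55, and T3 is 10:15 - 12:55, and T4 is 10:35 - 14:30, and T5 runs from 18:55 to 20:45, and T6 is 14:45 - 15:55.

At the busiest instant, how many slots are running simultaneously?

Sweep the timeline, counting +1 at each start and −1 at each end (ends before starts at a tie):
07:00 start T1 → 1
08:15 start T2 → 2
10:15 start T3 → 3
10:35 start T4 → 4
11:35 end T1 → 3
12:55 end T2 → 2
12:55 end T3 → 1
14:30 end T4 → 0
14:45 start T6 → 1
15:55 end T6 → 0
18:55 start T5 → 1
20:45 end T5 → 0
Peak is 4, at 10:35 (T1, T2, T3, T4).

4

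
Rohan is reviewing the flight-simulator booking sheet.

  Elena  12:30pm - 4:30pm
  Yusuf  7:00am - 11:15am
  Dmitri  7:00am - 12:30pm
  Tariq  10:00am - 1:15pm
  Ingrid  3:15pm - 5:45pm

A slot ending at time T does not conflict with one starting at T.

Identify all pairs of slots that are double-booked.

Two intervals overlap when each starts before the other ends.
Sorted by start: Yusuf, Dmitri, Tariq, Elena, Ingrid.
Dmitri starts before Yusuf ends → Yusuf and Dmitri overlap.
Tariq starts before Yusuf ends → Yusuf and Tariq overlap.
Elena starts after Yusuf ends; Yusuf is clear from here.
Tariq starts before Dmitri ends → Dmitri and Tariq overlap.
Elena starts exactly when Dmitri ends (back-to-back, no overlap); Dmitri is clear from here.
Elena starts before Tariq ends → Tariq and Elena overlap.
Ingrid starts after Tariq ends.
Ingrid starts before Elena ends → Elena and Ingrid overlap.

Dmitri & Tariq, Dmitri & Yusuf, Elena & Ingrid, Elena & Tariq, Tariq & Yusuf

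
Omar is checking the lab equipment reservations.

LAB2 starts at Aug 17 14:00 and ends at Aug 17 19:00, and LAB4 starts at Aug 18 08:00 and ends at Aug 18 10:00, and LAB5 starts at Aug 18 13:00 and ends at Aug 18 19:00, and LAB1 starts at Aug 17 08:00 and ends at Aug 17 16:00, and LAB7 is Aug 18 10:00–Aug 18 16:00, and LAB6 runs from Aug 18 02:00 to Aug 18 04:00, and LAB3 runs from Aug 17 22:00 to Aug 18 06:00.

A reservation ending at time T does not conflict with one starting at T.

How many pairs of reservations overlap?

Sorted by start: LAB1, LAB2, LAB3, LAB6, LAB4, LAB7, LAB5.
LAB2 starts before LAB1 ends → LAB1 and LAB2 overlap.
LAB3 starts after LAB1 ends — done with LAB1.
LAB3 starts after LAB2 ends — done with LAB2.
LAB6 starts before LAB3 ends → LAB3 and LAB6 overlap.
LAB4 starts after LAB3 ends — done with LAB3.
LAB4 starts after LAB6 ends — done with LAB6.
LAB7 starts exactly when LAB4 ends (back-to-back, no overlap) — done with LAB4.
LAB5 starts before LAB7 ends → LAB7 and LAB5 overlap.
Overlapping pairs: LAB1 & LAB2, LAB3 & LAB6, LAB5 & LAB7 — 3 in total.

3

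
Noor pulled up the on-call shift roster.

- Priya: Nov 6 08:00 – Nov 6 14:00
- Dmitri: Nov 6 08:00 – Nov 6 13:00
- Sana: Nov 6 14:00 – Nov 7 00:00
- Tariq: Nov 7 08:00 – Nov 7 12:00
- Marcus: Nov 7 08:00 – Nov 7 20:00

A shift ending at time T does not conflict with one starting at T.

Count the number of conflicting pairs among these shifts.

2

Check each pair: they overlap iff neither finishes before the other starts.
Sorted by start: Priya, Dmitri, Sana, Tariq, Marcus.
Dmitri starts before Priya ends → Priya and Dmitri overlap.
Sana starts exactly when Priya ends (back-to-back, no overlap); Priya is clear from here.
Sana starts after Dmitri ends; Dmitri is clear from here.
Tariq starts after Sana ends; Sana is clear from here.
Marcus starts before Tariq ends → Tariq and Marcus overlap.
Overlapping pairs: Dmitri & Priya, Marcus & Tariq — 2 in total.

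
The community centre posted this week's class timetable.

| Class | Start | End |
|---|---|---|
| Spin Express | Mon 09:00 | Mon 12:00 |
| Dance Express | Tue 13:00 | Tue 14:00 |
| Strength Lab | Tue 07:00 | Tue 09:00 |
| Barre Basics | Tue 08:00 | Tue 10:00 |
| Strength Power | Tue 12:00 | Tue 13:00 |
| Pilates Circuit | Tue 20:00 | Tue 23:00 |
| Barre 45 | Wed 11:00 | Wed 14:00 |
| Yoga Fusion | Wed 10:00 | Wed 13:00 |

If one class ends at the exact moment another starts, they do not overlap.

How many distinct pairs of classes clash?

2

Sorted by start: Spin Express, Strength Lab, Barre Basics, Strength Power, Dance Express, Pilates Circuit, Yoga Fusion, Barre 45.
Strength Lab starts after Spin Express ends — done with Spin Express.
Barre Basics starts before Strength Lab ends → Strength Lab and Barre Basics overlap.
Strength Power starts after Strength Lab ends — done with Strength Lab.
Strength Power starts after Barre Basics ends — done with Barre Basics.
Dance Express starts exactly when Strength Power ends (back-to-back, no overlap) — done with Strength Power.
Pilates Circuit starts after Dance Express ends — done with Dance Express.
Yoga Fusion starts after Pilates Circuit ends — done with Pilates Circuit.
Barre 45 starts before Yoga Fusion ends → Yoga Fusion and Barre 45 overlap.
Overlapping pairs: Barre 45 & Yoga Fusion, Barre Basics & Strength Lab — 2 in total.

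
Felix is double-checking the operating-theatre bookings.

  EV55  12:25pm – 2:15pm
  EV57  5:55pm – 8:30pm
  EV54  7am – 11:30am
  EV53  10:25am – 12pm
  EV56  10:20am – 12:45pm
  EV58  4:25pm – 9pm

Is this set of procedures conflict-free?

No

Sorted by start: EV54, EV56, EV53, EV55, EV58, EV57.
EV56 starts before EV54 ends → EV54 and EV56 overlap.
That's a conflict, so the schedule is not conflict-free.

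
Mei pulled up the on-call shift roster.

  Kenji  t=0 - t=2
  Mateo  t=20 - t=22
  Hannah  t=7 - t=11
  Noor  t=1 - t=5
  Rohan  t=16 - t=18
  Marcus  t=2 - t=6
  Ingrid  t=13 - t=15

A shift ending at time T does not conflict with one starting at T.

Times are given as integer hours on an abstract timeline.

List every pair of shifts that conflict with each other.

Check each pair: they overlap iff neither finishes before the other starts.
Sorted by start: Kenji, Noor, Marcus, Hannah, Ingrid, Rohan, Mateo.
Noor starts before Kenji ends → Kenji and Noor overlap.
Marcus starts exactly when Kenji ends (back-to-back, no overlap) — done with Kenji.
Marcus starts before Noor ends → Noor and Marcus overlap.
Hannah starts after Noor ends — done with Noor.
Hannah starts after Marcus ends — done with Marcus.
Ingrid starts after Hannah ends — done with Hannah.
Rohan starts after Ingrid ends — done with Ingrid.
Mateo starts after Rohan ends.

Kenji & Noor, Marcus & Noor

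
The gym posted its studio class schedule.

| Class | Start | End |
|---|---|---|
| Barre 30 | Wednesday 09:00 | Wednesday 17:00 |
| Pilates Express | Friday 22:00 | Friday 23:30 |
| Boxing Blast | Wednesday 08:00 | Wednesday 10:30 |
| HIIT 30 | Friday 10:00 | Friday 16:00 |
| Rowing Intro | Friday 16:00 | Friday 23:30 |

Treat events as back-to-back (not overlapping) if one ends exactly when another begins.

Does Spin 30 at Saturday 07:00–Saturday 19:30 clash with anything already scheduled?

No — it doesn't clash with anything

Boxing Blast: ends Wednesday 10:30 at or before Spin 30 starts Saturday 07:00 → clear.
Barre 30: ends Wednesday 17:00 at or before Spin 30 starts Saturday 07:00 → clear.
HIIT 30: ends Friday 16:00 at or before Spin 30 starts Saturday 07:00 → clear.
Rowing Intro: ends Friday 23:30 at or before Spin 30 starts Saturday 07:00 → clear.
Pilates Express: ends Friday 23:30 at or before Spin 30 starts Saturday 07:00 → clear.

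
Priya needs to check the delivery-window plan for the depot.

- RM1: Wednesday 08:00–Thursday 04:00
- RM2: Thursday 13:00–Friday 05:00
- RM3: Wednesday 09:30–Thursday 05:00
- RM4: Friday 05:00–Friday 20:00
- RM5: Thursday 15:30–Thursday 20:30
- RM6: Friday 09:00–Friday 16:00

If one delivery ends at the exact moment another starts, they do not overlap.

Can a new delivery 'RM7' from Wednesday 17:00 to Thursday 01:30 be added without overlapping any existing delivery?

RM1: starts Wednesday 08:00 before RM7 ends Thursday 01:30, and ends Thursday 04:00 after RM7 starts Wednesday 17:00 → overlap.
RM3: starts Wednesday 09:30 before RM7 ends Thursday 01:30, and ends Thursday 05:00 after RM7 starts Wednesday 17:00 → overlap.
RM2: starts Thursday 13:00 at or after RM7 ends Thursday 01:30 → clear.
RM5: starts Thursday 15:30 at or after RM7 ends Thursday 01:30 → clear.
RM4: starts Friday 05:00 at or after RM7 ends Thursday 01:30 → clear.
RM6: starts Friday 09:00 at or after RM7 ends Thursday 01:30 → clear.
RM7 overlaps RM1, RM3.

No — it overlaps RM1, RM3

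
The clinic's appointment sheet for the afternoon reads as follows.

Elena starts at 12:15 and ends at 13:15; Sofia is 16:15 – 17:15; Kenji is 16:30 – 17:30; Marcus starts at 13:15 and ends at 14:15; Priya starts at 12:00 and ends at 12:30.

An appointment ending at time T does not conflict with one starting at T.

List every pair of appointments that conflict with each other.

Elena & Priya, Kenji & Sofia

Sorted by start: Priya, Elena, Marcus, Sofia, Kenji.
Elena starts before Priya ends → Priya and Elena overlap.
Marcus starts after Priya ends, so nothing later overlaps Priya either.
Marcus starts exactly when Elena ends (back-to-back, no overlap), so nothing later overlaps Elena either.
Sofia starts after Marcus ends, so nothing later overlaps Marcus either.
Kenji starts before Sofia ends → Sofia and Kenji overlap.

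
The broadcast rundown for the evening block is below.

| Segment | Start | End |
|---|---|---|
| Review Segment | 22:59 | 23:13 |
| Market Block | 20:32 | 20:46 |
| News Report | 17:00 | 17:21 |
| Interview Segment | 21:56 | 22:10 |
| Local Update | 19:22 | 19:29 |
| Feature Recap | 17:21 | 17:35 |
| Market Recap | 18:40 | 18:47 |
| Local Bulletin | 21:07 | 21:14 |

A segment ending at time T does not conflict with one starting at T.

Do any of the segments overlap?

Two intervals overlap when each starts before the other ends.
Sorted by start: News Report, Feature Recap, Market Recap, Local Update, Market Block, Local Bulletin, Interview Segment, Review Segment.
Feature Recap starts exactly when News Report ends (back-to-back, no overlap), so nothing later overlaps News Report either.
Market Recap starts after Feature Recap ends, so nothing later overlaps Feature Recap either.
Local Update starts after Market Recap ends, so nothing later overlaps Market Recap either.
Market Block starts after Local Update ends, so nothing later overlaps Local Update either.
Local Bulletin starts after Market Block ends, so nothing later overlaps Market Block either.
Interview Segment starts after Local Bulletin ends, so nothing later overlaps Local Bulletin either.
Review Segment starts after Interview Segment ends.
Every pair is clear; the schedule has no overlaps.

No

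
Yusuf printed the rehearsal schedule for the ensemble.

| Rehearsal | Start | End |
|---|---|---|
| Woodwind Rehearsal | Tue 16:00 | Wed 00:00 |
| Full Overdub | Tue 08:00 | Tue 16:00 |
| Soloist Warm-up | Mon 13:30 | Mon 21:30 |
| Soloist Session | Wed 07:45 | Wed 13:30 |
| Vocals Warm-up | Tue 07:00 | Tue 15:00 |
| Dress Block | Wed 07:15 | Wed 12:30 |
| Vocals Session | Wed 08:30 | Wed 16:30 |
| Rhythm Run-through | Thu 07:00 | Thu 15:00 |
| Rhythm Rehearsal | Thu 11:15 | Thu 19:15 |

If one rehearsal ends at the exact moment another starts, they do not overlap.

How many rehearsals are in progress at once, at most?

Walk through starts and ends in time order (an end at T is processed before a start at T):
Mon 13:30 start Soloist Warm-up → 1
Mon 21:30 end Soloist Warm-up → 0
Tue 07:00 start Vocals Warm-up → 1
Tue 08:00 start Full Overdub → 2
Tue 15:00 end Vocals Warm-up → 1
Tue 16:00 end Full Overdub → 0
Tue 16:00 start Woodwind Rehearsal → 1
Wed 00:00 end Woodwind Rehearsal → 0
Wed 07:15 start Dress Block → 1
Wed 07:45 start Soloist Session → 2
Wed 08:30 start Vocals Session → 3
Wed 12:30 end Dress Block → 2
Wed 13:30 end Soloist Session → 1
Wed 16:30 end Vocals Session → 0
Thu 07:00 start Rhythm Run-through → 1
Thu 11:15 start Rhythm Rehearsal → 2
Thu 15:00 end Rhythm Run-through → 1
Thu 19:15 end Rhythm Rehearsal → 0
Peak is 3, at Wed 08:30 (Dress Block, Soloist Session, Vocals Session).

3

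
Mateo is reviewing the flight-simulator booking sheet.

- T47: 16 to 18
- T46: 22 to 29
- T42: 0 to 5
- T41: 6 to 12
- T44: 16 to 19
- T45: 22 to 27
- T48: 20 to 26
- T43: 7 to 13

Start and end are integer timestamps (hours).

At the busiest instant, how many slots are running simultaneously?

Sort all start/end points and keep a running count:
0 start T42 → 1
5 end T42 → 0
6 start T41 → 1
7 start T43 → 2
12 end T41 → 1
13 end T43 → 0
16 start T44 → 1
16 start T47 → 2
18 end T47 → 1
19 end T44 → 0
20 start T48 → 1
22 start T45 → 2
22 start T46 → 3
26 end T48 → 2
27 end T45 → 1
29 end T46 → 0
Peak is 3, at 22 (T45, T46, T48).

3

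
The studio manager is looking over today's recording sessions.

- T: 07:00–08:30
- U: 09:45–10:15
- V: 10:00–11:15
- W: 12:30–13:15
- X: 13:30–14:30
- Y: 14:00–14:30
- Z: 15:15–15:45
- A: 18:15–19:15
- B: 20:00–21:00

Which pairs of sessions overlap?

U & V, X & Y

Two intervals overlap when each starts before the other ends.
Sorted by start: T, U, V, W, X, Y, Z, A, B.
U starts after T ends — done with T.
V starts before U ends → U and V overlap.
W starts after U ends — done with U.
W starts after V ends — done with V.
X starts after W ends — done with W.
Y starts before X ends → X and Y overlap.
Z starts after X ends — done with X.
Z starts after Y ends — done with Y.
A starts after Z ends — done with Z.
B starts after A ends.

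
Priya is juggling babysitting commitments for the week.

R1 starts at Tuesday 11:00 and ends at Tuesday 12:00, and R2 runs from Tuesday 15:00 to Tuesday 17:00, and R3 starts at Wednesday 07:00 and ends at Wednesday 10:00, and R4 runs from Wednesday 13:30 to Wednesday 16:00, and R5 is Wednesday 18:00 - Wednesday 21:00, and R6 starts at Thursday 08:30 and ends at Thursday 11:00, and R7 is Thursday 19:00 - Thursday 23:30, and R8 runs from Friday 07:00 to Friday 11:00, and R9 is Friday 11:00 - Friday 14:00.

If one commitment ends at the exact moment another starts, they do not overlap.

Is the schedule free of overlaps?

Yes

Check each pair: they overlap iff neither finishes before the other starts.
Sorted by start: R1, R2, R3, R4, R5, R6, R7, R8, R9.
R2 starts after R1 ends, so nothing later overlaps R1 either.
R3 starts after R2 ends, so nothing later overlaps R2 either.
R4 starts after R3 ends, so nothing later overlaps R3 either.
R5 starts after R4 ends, so nothing later overlaps R4 either.
R6 starts after R5 ends, so nothing later overlaps R5 either.
R7 starts after R6 ends, so nothing later overlaps R6 either.
R8 starts after R7 ends, so nothing later overlaps R7 either.
R9 starts exactly when R8 ends (back-to-back, no overlap).
Every pair is clear; the schedule has no overlaps.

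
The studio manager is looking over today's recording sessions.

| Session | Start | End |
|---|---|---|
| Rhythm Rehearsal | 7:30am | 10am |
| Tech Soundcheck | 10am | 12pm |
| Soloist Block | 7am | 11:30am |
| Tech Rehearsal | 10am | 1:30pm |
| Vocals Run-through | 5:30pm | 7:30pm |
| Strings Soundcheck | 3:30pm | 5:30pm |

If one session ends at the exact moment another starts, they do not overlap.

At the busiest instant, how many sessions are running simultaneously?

Sort all start/end points and keep a running count:
7am start Soloist Block → 1
7:30am start Rhythm Rehearsal → 2
10am end Rhythm Rehearsal → 1
10am start Tech Rehearsal → 2
10am start Tech Soundcheck → 3
11:30am end Soloist Block → 2
12pm end Tech Soundcheck → 1
1:30pm end Tech Rehearsal → 0
3:30pm start Strings Soundcheck → 1
5:30pm end Strings Soundcheck → 0
5:30pm start Vocals Run-through → 1
7:30pm end Vocals Run-through → 0
Peak is 3, at 10am (Soloist Block, Tech Rehearsal, Tech Soundcheck).

3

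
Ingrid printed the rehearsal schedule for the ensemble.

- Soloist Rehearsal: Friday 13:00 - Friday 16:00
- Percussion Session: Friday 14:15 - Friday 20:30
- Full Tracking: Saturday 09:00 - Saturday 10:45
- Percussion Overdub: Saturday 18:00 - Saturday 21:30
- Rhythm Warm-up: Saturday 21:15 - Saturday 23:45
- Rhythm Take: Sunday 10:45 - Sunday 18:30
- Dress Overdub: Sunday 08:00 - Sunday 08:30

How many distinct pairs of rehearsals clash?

Two intervals overlap when each starts before the other ends.
Sorted by start: Soloist Rehearsal, Percussion Session, Full Tracking, Percussion Overdub, Rhythm Warm-up, Dress Overdub, Rhythm Take.
Percussion Session starts before Soloist Rehearsal ends → Soloist Rehearsal and Percussion Session overlap.
Full Tracking starts after Soloist Rehearsal ends; Soloist Rehearsal is clear from here.
Full Tracking starts after Percussion Session ends; Percussion Session is clear from here.
Percussion Overdub starts after Full Tracking ends; Full Tracking is clear from here.
Rhythm Warm-up starts before Percussion Overdub ends → Percussion Overdub and Rhythm Warm-up overlap.
Dress Overdub starts after Percussion Overdub ends; Percussion Overdub is clear from here.
Dress Overdub starts after Rhythm Warm-up ends; Rhythm Warm-up is clear from here.
Rhythm Take starts after Dress Overdub ends.
Overlapping pairs: Percussion Overdub & Rhythm Warm-up, Percussion Session & Soloist Rehearsal — 2 in total.

2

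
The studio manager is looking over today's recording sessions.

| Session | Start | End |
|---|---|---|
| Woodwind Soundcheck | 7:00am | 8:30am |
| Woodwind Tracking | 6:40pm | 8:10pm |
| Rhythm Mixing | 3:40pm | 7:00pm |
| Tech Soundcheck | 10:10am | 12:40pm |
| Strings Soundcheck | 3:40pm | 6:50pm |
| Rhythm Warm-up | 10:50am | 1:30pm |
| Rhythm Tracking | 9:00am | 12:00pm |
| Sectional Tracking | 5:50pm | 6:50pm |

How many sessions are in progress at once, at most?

4

Sort all start/end points and keep a running count:
7:00am start Woodwind Soundcheck → 1
8:30am end Woodwind Soundcheck → 0
9:00am start Rhythm Tracking → 1
10:10am start Tech Soundcheck → 2
10:50am start Rhythm Warm-up → 3
12:00pm end Rhythm Tracking → 2
12:40pm end Tech Soundcheck → 1
1:30pm end Rhythm Warm-up → 0
3:40pm start Rhythm Mixing → 1
3:40pm start Strings Soundcheck → 2
5:50pm start Sectional Tracking → 3
6:40pm start Woodwind Tracking → 4
6:50pm end Sectional Tracking → 3
6:50pm end Strings Soundcheck → 2
7:00pm end Rhythm Mixing → 1
8:10pm end Woodwind Tracking → 0
Peak is 4, at 6:40pm (Rhythm Mixing, Sectional Tracking, Strings Soundcheck, Woodwind Tracking).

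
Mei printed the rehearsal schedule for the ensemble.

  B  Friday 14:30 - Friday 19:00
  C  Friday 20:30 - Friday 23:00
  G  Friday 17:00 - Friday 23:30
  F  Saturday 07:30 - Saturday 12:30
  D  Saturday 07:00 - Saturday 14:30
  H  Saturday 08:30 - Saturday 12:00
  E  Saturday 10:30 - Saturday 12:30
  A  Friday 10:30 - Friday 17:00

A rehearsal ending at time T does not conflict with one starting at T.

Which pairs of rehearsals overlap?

Sorted by start: A, B, G, C, D, F, H, E.
B starts before A ends → A and B overlap.
G starts exactly when A ends (back-to-back, no overlap) — done with A.
G starts before B ends → B and G overlap.
C starts after B ends — done with B.
C starts before G ends → G and C overlap.
D starts after G ends — done with G.
D starts after C ends — done with C.
F starts before D ends → D and F overlap.
H starts before D ends → D and H overlap.
E starts before D ends → D and E overlap.
H starts before F ends → F and H overlap.
E starts before F ends → F and E overlap.
E starts before H ends → H and E overlap.

A & B, B & G, C & G, D & E, D & F, D & H, E & F, E & H, F & H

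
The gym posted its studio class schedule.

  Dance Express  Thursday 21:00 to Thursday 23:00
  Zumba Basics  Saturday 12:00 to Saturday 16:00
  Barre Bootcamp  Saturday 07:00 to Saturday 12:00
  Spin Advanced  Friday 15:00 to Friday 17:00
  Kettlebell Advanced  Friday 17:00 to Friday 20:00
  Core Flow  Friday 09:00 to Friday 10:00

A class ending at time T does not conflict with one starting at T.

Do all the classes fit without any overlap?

Sorted by start: Dance Express, Core Flow, Spin Advanced, Kettlebell Advanced, Barre Bootcamp, Zumba Basics.
Core Flow starts after Dance Express ends, so Dance Express has no further overlaps.
Spin Advanced starts after Core Flow ends, so Core Flow has no further overlaps.
Kettlebell Advanced starts exactly when Spin Advanced ends (back-to-back, no overlap), so Spin Advanced has no further overlaps.
Barre Bootcamp starts after Kettlebell Advanced ends, so Kettlebell Advanced has no further overlaps.
Zumba Basics starts exactly when Barre Bootcamp ends (back-to-back, no overlap).
Every pair is clear; the schedule has no overlaps.

Yes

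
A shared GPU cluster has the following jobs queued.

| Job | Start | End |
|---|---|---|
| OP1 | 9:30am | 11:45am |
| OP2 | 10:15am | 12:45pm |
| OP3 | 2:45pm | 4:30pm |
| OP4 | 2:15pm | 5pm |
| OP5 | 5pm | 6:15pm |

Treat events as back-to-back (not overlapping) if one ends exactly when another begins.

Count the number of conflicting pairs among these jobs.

Sorted by start: OP1, OP2, OP4, OP3, OP5.
OP2 starts before OP1 ends → OP1 and OP2 overlap.
OP4 starts after OP1 ends, so OP1 has no further overlaps.
OP4 starts after OP2 ends, so OP2 has no further overlaps.
OP3 starts before OP4 ends → OP4 and OP3 overlap.
OP5 starts exactly when OP4 ends (back-to-back, no overlap).
OP5 starts after OP3 ends.
Overlapping pairs: OP1 & OP2, OP3 & OP4 — 2 in total.

2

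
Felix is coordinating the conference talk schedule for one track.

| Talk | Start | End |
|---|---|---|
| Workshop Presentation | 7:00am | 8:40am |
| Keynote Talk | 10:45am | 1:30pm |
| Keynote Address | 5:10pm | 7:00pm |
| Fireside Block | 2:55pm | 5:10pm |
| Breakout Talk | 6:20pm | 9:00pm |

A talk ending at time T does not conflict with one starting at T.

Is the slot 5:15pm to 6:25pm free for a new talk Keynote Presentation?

Workshop Presentation: ends 8:40am at or before Keynote Presentation starts 5:15pm → clear.
Keynote Talk: ends 1:30pm at or before Keynote Presentation starts 5:15pm → clear.
Fireside Block: ends 5:10pm at or before Keynote Presentation starts 5:15pm → clear.
Keynote Address: starts 5:10pm before Keynote Presentation ends 6:25pm, and ends 7:00pm after Keynote Presentation starts 5:15pm → overlap.
Breakout Talk: starts 6:20pm before Keynote Presentation ends 6:25pm, and ends 9:00pm after Keynote Presentation starts 5:15pm → overlap.
Keynote Presentation overlaps Keynote Address, Breakout Talk.

No — it overlaps Breakout Talk, Keynote Address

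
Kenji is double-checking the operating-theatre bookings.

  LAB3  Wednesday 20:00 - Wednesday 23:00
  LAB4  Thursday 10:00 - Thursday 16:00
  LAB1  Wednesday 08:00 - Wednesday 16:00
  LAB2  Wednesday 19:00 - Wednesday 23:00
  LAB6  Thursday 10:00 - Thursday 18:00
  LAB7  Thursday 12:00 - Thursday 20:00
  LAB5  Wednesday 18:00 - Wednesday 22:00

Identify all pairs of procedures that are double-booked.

LAB2 & LAB3, LAB2 & LAB5, LAB3 & LAB5, LAB4 & LAB6, LAB4 & LAB7, LAB6 & LAB7

Two intervals overlap when each starts before the other ends.
Sorted by start: LAB1, LAB5, LAB2, LAB3, LAB4, LAB6, LAB7.
LAB5 starts after LAB1 ends — done with LAB1.
LAB2 starts before LAB5 ends → LAB5 and LAB2 overlap.
LAB3 starts before LAB5 ends → LAB5 and LAB3 overlap.
LAB4 starts after LAB5 ends — done with LAB5.
LAB3 starts before LAB2 ends → LAB2 and LAB3 overlap.
LAB4 starts after LAB2 ends — done with LAB2.
LAB4 starts after LAB3 ends — done with LAB3.
LAB6 starts before LAB4 ends → LAB4 and LAB6 overlap.
LAB7 starts before LAB4 ends → LAB4 and LAB7 overlap.
LAB7 starts before LAB6 ends → LAB6 and LAB7 overlap.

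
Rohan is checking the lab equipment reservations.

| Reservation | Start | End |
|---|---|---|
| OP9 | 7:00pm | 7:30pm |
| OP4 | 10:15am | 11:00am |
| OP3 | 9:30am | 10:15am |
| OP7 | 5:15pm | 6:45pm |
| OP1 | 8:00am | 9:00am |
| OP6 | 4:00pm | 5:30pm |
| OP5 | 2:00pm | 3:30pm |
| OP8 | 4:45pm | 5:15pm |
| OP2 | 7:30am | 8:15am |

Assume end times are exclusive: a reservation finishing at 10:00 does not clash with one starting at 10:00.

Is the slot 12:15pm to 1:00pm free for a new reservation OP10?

OP2: ends 8:15am at or before OP10 starts 12:15pm → clear.
OP1: ends 9:00am at or before OP10 starts 12:15pm → clear.
OP3: ends 10:15am at or before OP10 starts 12:15pm → clear.
OP4: ends 11:00am at or before OP10 starts 12:15pm → clear.
OP5: starts 2:00pm at or after OP10 ends 1:00pm → clear.
OP6: starts 4:00pm at or after OP10 ends 1:00pm → clear.
OP8: starts 4:45pm at or after OP10 ends 1:00pm → clear.
OP7: starts 5:15pm at or after OP10 ends 1:00pm → clear.
OP9: starts 7:00pm at or after OP10 ends 1:00pm → clear.

Yes — the slot is free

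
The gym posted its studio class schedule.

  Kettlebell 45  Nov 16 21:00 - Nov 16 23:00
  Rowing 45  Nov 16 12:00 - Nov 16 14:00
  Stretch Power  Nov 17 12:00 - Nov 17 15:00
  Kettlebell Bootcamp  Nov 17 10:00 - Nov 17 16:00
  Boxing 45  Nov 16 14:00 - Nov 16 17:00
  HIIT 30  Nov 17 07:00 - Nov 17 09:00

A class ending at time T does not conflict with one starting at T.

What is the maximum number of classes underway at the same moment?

2

Sort all start/end points and keep a running count:
Nov 16 12:00 start Rowing 45 → 1
Nov 16 14:00 end Rowing 45 → 0
Nov 16 14:00 start Boxing 45 → 1
Nov 16 17:00 end Boxing 45 → 0
Nov 16 21:00 start Kettlebell 45 → 1
Nov 16 23:00 end Kettlebell 45 → 0
Nov 17 07:00 start HIIT 30 → 1
Nov 17 09:00 end HIIT 30 → 0
Nov 17 10:00 start Kettlebell Bootcamp → 1
Nov 17 12:00 start Stretch Power → 2
Nov 17 15:00 end Stretch Power → 1
Nov 17 16:00 end Kettlebell Bootcamp → 0
Peak is 2, at Nov 17 12:00 (Kettlebell Bootcamp, Stretch Power).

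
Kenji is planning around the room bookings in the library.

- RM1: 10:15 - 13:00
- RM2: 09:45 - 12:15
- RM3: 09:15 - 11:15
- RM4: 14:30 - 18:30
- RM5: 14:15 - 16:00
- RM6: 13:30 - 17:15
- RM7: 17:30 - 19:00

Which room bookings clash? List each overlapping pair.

RM1 & RM2, RM1 & RM3, RM2 & RM3, RM4 & RM5, RM4 & RM6, RM4 & RM7, RM5 & RM6

Check each pair: they overlap iff neither finishes before the other starts.
Sorted by start: RM3, RM2, RM1, RM6, RM5, RM4, RM7.
RM2 starts before RM3 ends → RM3 and RM2 overlap.
RM1 starts before RM3 ends → RM3 and RM1 overlap.
RM6 starts after RM3 ends — done with RM3.
RM1 starts before RM2 ends → RM2 and RM1 overlap.
RM6 starts after RM2 ends — done with RM2.
RM6 starts after RM1 ends — done with RM1.
RM5 starts before RM6 ends → RM6 and RM5 overlap.
RM4 starts before RM6 ends → RM6 and RM4 overlap.
RM7 starts after RM6 ends.
RM4 starts before RM5 ends → RM5 and RM4 overlap.
RM7 starts after RM5 ends.
RM7 starts before RM4 ends → RM4 and RM7 overlap.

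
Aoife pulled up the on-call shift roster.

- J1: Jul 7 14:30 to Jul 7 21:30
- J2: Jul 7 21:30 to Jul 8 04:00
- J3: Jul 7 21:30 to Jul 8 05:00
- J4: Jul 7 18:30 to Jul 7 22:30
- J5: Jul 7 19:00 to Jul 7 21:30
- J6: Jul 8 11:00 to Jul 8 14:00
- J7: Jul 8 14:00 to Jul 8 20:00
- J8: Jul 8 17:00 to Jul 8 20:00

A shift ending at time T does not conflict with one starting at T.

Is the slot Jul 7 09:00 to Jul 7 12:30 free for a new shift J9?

J1: starts Jul 7 14:30 at or after J9 ends Jul 7 12:30 → clear.
J4: starts Jul 7 18:30 at or after J9 ends Jul 7 12:30 → clear.
J5: starts Jul 7 19:00 at or after J9 ends Jul 7 12:30 → clear.
J2: starts Jul 7 21:30 at or after J9 ends Jul 7 12:30 → clear.
J3: starts Jul 7 21:30 at or after J9 ends Jul 7 12:30 → clear.
J6: starts Jul 8 11:00 at or after J9 ends Jul 7 12:30 → clear.
J7: starts Jul 8 14:00 at or after J9 ends Jul 7 12:30 → clear.
J8: starts Jul 8 17:00 at or after J9 ends Jul 7 12:30 → clear.

Yes — the slot is free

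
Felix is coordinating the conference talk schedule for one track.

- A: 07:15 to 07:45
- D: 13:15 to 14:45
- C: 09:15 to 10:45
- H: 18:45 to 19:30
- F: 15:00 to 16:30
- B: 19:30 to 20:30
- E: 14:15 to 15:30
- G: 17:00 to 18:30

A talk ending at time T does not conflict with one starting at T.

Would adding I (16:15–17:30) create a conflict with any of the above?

Yes — it overlaps F, G

A: ends 07:45 at or before I starts 16:15 → clear.
C: ends 10:45 at or before I starts 16:15 → clear.
D: ends 14:45 at or before I starts 16:15 → clear.
E: ends 15:30 at or before I starts 16:15 → clear.
F: starts 15:00 before I ends 17:30, and ends 16:30 after I starts 16:15 → overlap.
G: starts 17:00 before I ends 17:30, and ends 18:30 after I starts 16:15 → overlap.
H: starts 18:45 at or after I ends 17:30 → clear.
B: starts 19:30 at or after I ends 17:30 → clear.
I overlaps F, G.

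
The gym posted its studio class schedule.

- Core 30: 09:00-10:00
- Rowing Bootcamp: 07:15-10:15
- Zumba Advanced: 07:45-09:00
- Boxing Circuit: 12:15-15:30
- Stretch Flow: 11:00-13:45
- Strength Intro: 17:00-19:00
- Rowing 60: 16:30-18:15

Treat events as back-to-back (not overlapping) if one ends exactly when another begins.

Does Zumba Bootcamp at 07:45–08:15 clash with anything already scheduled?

Yes — it overlaps Rowing Bootcamp, Zumba Advanced

Rowing Bootcamp: starts 07:15 before Zumba Bootcamp ends 08:15, and ends 10:15 after Zumba Bootcamp starts 07:45 → overlap.
Zumba Advanced: starts 07:45 before Zumba Bootcamp ends 08:15, and ends 09:00 after Zumba Bootcamp starts 07:45 → overlap.
Core 30: starts 09:00 at or after Zumba Bootcamp ends 08:15 → clear.
Stretch Flow: starts 11:00 at or after Zumba Bootcamp ends 08:15 → clear.
Boxing Circuit: starts 12:15 at or after Zumba Bootcamp ends 08:15 → clear.
Rowing 60: starts 16:30 at or after Zumba Bootcamp ends 08:15 → clear.
Strength Intro: starts 17:00 at or after Zumba Bootcamp ends 08:15 → clear.
Zumba Bootcamp overlaps Rowing Bootcamp, Zumba Advanced.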